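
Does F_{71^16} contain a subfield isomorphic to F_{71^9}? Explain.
No: F_{71^9} is not a subfield of F_{71^16}

F_{p^m} embeds in F_{p^n} iff m | n. Here 9 ∤ 16 (since 16 = 1·9 + 7 with remainder 7 ≠ 0), so F_{71^9} is not a subfield of F_{71^16}. Equivalently: if it were, the tower law would give 9 = [F_{71^9}:F_71] dividing [F_{71^16}:F_71] = 16, contradiction.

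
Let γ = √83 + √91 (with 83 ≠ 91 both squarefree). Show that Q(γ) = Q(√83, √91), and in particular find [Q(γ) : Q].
[Q(γ) : Q] = 4 (equivalently, Q(γ) = Q(√83, √91))

Obviously Q(γ) ⊆ Q(√83, √91), and [Q(√83, √91):Q] = 4 (since 83, 91 are distinct squarefree integers > 1 with 7553 not a perfect square). To show equality we compute the minimal polynomial of γ. From γ = √83 + √91: γ^2 = 83 + 2√(7553) + 91 = 174 + 2√(7553), so γ^2 - 174 = 2√(7553); squaring, (γ^2 - 174)^2 = 4·7553, i.e. γ^4 - 348γ^2 + 30276 - 30212 = 0, i.e. γ^4 - 348γ^2 + 64 = 0. So γ is a root of x^4 - 348x^2 + 64. This polynomial is irreducible over Q: it has no rational root (each ±√83 ± √91 is irrational), and any factorization into two quadratics over Q would force √(7553) ∈ Q (pairing opposite roots) or √83, √91 ∈ Q (other pairings), all impossible. Hence [Q(γ):Q] = 4 = [Q(√83, √91):Q], so Q(γ) = Q(√83, √91).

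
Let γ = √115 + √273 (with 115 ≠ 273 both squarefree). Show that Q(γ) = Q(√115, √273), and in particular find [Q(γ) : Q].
[Q(γ) : Q] = 4 (equivalently, Q(γ) = Q(√115, √273))

Obviously Q(γ) ⊆ Q(√115, √273), and [Q(√115, √273):Q] = 4 (since 115, 273 are distinct squarefree integers > 1 with 31395 not a perfect square). To show equality we compute the minimal polynomial of γ. From γ = √115 + √273: γ^2 = 115 + 2√(31395) + 273 = 388 + 2√(31395), so γ^2 - 388 = 2√(31395); squaring, (γ^2 - 388)^2 = 4·31395, i.e. γ^4 - 776γ^2 + 150544 - 125580 = 0, i.e. γ^4 - 776γ^2 + 24964 = 0. So γ is a root of x^4 - 776x^2 + 24964. This polynomial is irreducible over Q: it has no rational root (each ±√115 ± √273 is irrational), and any factorization into two quadratics over Q would force √(31395) ∈ Q (pairing opposite roots) or √115, √273 ∈ Q (other pairings), all impossible. Hence [Q(γ):Q] = 4 = [Q(√115, √273):Q], so Q(γ) = Q(√115, √273).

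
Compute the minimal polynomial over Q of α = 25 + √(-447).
m_α(x) = x^2 - 50x + 1072

From α - 25 = √(-447), squaring gives (α - 25)^2 = -447, i.e. α^2 - 50α + 625 = -447, so α^2 - 50α + 1072 = 0. The discriminant of x^2 - 50x + 1072 is (-50)^2 - 4·(1072) = 2500 - 4288 = -1788, and 4·(-447) is not a perfect square in Q since -447 is squarefree and ≠ 1. Hence x^2 - 50x + 1072 is irreducible over Q and is the minimal polynomial of α.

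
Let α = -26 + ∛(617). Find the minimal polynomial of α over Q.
m_α(x) = x^3 + 78x^2 + 2028x + 16959

Set β = α + 26 = ∛(617), so β^3 = 617. Then (α + 26)^3 - 617 = 0, i.e. α is a root of g(x) = (x + 26)^3 - 617 = x^3 + 78x^2 + 2028x + 16959. Since g(x) = h(x + 26) where h(x) = x^3 - 617, and h is irreducible over Q (because 617 is not a perfect cube, so h has no rational root, and a monic cubic with no rational root is irreducible), g is also irreducible (irreducibility is preserved under the substitution x → x + 26). Hence m_α(x) = x^3 + 78x^2 + 2028x + 16959.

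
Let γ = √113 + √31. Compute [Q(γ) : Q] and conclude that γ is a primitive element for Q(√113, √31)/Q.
[Q(γ) : Q] = 4 (equivalently, Q(γ) = Q(√113, √31))

Obviously Q(γ) ⊆ Q(√113, √31), and [Q(√113, √31):Q] = 4 (since 113, 31 are distinct squarefree integers > 1 with 3503 not a perfect square). To show equality we compute the minimal polynomial of γ. From γ = √113 + √31: γ^2 = 113 + 2√(3503) + 31 = 144 + 2√(3503), so γ^2 - 144 = 2√(3503); squaring, (γ^2 - 144)^2 = 4·3503, i.e. γ^4 - 288γ^2 + 20736 - 14012 = 0, i.e. γ^4 - 288γ^2 + 6724 = 0. So γ is a root of x^4 - 288x^2 + 6724. This polynomial is irreducible over Q: it has no rational root (each ±√113 ± √31 is irrational), and any factorization into two quadratics over Q would force √(3503) ∈ Q (pairing opposite roots) or √113, √31 ∈ Q (other pairings), all impossible. Hence [Q(γ):Q] = 4 = [Q(√113, √31):Q], so Q(γ) = Q(√113, √31).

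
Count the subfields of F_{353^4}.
F_{353^4} has 3 subfields

The subfields of F_{p^n} are exactly the fields F_{p^d} for d | n (each is the fixed field of the unique index-d subgroup of Gal(F_{p^n}/F_p) ≅ Z/nZ). The divisors of n = 4 are {1, 2, 4}, giving 3 subfields: F_{353^1}, F_{353^2}, F_{353^4}.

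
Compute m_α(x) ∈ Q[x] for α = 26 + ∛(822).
m_α(x) = x^3 - 78x^2 + 2028x - 18398

Set β = α - 26 = ∛(822), so β^3 = 822. Then (α - 26)^3 - 822 = 0, i.e. α is a root of g(x) = (x - 26)^3 - 822 = x^3 - 78x^2 + 2028x - 18398. Since g(x) = h(x - 26) where h(x) = x^3 - 822, and h is irreducible over Q (because 822 is not a perfect cube, so h has no rational root, and a monic cubic with no rational root is irreducible), g is also irreducible (irreducibility is preserved under the substitution x → x - 26). Hence m_α(x) = x^3 - 78x^2 + 2028x - 18398.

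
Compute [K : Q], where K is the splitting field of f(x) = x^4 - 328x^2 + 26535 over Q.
[K : Q] = 4

Solving the quadratic in x^2: x^2 = (328 ± √(328^2 - 4·26535))/2 = (328 ± √1444)/2 = (328 ± 38)/2, giving x^2 = 145 or x^2 = 183. So f(x) = (x^2 - 145)(x^2 - 183) and the roots of f are ±√145, ±√183. Hence the splitting field is K = Q(√145, √183). Since 145 and 183 are distinct squarefree integers > 1, their product 26535 is not a perfect square, so √183 ∉ Q(√145). By the tower law [K:Q] = [Q(√145,√183):Q(√145)] · [Q(√145):Q] = 2 · 2 = 4.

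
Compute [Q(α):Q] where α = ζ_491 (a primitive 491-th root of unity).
[Q(α):Q] = 490

The minimal polynomial of ζ_491 over Q is the 491-th cyclotomic polynomial Φ_491(x), which is irreducible over Q and has degree φ(491) = 490. Hence [Q(α):Q] = φ(491) = 490.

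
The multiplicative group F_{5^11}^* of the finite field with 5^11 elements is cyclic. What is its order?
|F_{5^11}^*| = 48828124

F_{5^11} has 5^11 = 48828125 elements; its multiplicative group consists of all nonzero elements, so |F_{5^11}^*| = 48828125 - 1 = 48828124. (It is cyclic since any finite subgroup of the multiplicative group of a field is cyclic.)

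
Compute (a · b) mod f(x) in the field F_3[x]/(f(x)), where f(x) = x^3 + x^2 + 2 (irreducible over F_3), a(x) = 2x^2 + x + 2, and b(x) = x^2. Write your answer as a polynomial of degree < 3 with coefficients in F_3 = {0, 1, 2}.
a · b ≡ 2x + 2 (mod f(x))

Multiply in F_3[x]: a(x)·b(x) = (2x^2 + x + 2)·(x^2) = 2x^4 + x^3 + 2x^2. This has degree ≥ 3, so divide by f(x) over F_3: 2x^4 + x^3 + 2x^2 = (2x + 2)·(x^3 + x^2 + 2) + (2x + 2). Hence a·b ≡ 2x + 2 (mod f). (F_3[x]/(f) is a field with 3^3 = 27 elements since f is irreducible of degree 3.)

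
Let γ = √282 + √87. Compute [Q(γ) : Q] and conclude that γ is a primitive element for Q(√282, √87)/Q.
[Q(γ) : Q] = 4 (equivalently, Q(γ) = Q(√282, √87))

Obviously Q(γ) ⊆ Q(√282, √87), and [Q(√282, √87):Q] = 4 (since 282, 87 are distinct squarefree integers > 1 with 24534 not a perfect square). To show equality we compute the minimal polynomial of γ. From γ = √282 + √87: γ^2 = 282 + 2√(24534) + 87 = 369 + 2√(24534), so γ^2 - 369 = 2√(24534); squaring, (γ^2 - 369)^2 = 4·24534, i.e. γ^4 - 738γ^2 + 136161 - 98136 = 0, i.e. γ^4 - 738γ^2 + 38025 = 0. So γ is a root of x^4 - 738x^2 + 38025. This polynomial is irreducible over Q: it has no rational root (each ±√282 ± √87 is irrational), and any factorization into two quadratics over Q would force √(24534) ∈ Q (pairing opposite roots) or √282, √87 ∈ Q (other pairings), all impossible. Hence [Q(γ):Q] = 4 = [Q(√282, √87):Q], so Q(γ) = Q(√282, √87).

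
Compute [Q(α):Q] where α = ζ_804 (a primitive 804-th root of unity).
[Q(α):Q] = 264

The minimal polynomial of ζ_804 over Q is the 804-th cyclotomic polynomial Φ_804(x), which is irreducible over Q and has degree φ(804) = 264. Hence [Q(α):Q] = φ(804) = 264.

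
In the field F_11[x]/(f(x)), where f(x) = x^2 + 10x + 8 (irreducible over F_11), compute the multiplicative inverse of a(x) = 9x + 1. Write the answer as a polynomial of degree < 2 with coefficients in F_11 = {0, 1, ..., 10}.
a(x)^(-1) ≡ 10x + 6 (mod f(x))

Since f is irreducible over F_11, F_11[x]/(f) is a field and a(x) ≠ 0 has an inverse. Apply the extended Euclidean algorithm to f(x) and a(x) in F_11[x]: f(x) = (5x + 3)·a(x) + (5). The last nonzero remainder is the constant 5 = gcd(f, a) in F_11. Back-substituting through the division chain expresses 5 = s(x)·a(x) + t(x)·f(x) with s(x) ≡ 6x + 8 (mod f), so (6x + 8)·a(x) ≡ 5 (mod f). Multiplying by 5^(-1) ≡ 9 in F_11 gives a(x)^(-1) ≡ 9·(6x + 8) ≡ 10x + 6 (mod f). Check: (9x + 1)·(10x + 6) = 2x^2 + 9x + 6 ≡ 1 (mod x^2 + 10x + 8).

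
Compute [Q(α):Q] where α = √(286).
[Q(α):Q] = 2

[Q(α):Q] equals the degree of the minimal polynomial of α. Here α^2 = 286 and x^2 - 286 is irreducible (d = 286 is squarefree, ≠ 1, hence not a square), so deg(m_α) = 2. Thus [Q(α):Q] = 2.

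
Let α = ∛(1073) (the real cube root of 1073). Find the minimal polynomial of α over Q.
m_α(x) = x^3 - 1073

α satisfies α^3 = 1073, so x^3 - 1073 annihilates α. By the rational root test, a rational root p/q (in lowest terms) of x^3 - 1073 would satisfy p^3 = 1073 q^3, forcing q = 1 and p^3 = 1073; but 1073 is not a perfect cube, contradiction. A monic cubic over Q with no rational root is irreducible (any nontrivial factorization would include a linear factor). Hence x^3 - 1073 is the minimal polynomial of α, and in particular [Q(α):Q] = 3.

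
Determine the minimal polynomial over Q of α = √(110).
m_α(x) = x^2 - 110

α satisfies α^2 - 110 = 0, so x^2 - 110 annihilates α. Since d = 110 is squarefree and ≠ 1, it is not a perfect square in Q, so x^2 - 110 has no rational root and is therefore irreducible over Q (a degree-2 polynomial over a field is irreducible iff it has no root). Hence m_α(x) = x^2 - 110.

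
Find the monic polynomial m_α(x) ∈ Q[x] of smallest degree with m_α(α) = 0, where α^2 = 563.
m_α(x) = x^2 - 563

α satisfies α^2 - 563 = 0, so x^2 - 563 annihilates α. Since d = 563 is squarefree and ≠ 1, it is not a perfect square in Q, so x^2 - 563 has no rational root and is therefore irreducible over Q (a degree-2 polynomial over a field is irreducible iff it has no root). Hence m_α(x) = x^2 - 563.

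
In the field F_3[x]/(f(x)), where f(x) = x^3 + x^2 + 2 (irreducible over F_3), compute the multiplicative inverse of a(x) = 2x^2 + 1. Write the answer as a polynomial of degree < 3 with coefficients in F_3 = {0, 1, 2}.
a(x)^(-1) ≡ x^2 + x + 1 (mod f(x))

Since f is irreducible over F_3, F_3[x]/(f) is a field and a(x) ≠ 0 has an inverse. Apply the extended Euclidean algorithm to f(x) and a(x) in F_3[x]: f(x) = (2x + 2)·a(x) + (x);  a(x) = (2x)·(x) + (1). The last nonzero remainder is the constant 1 = gcd(f, a) in F_3. Back-substituting through the division chain expresses 1 = s(x)·a(x) + t(x)·f(x) with s(x) ≡ x^2 + x + 1 (mod f), so a(x)^(-1) ≡ s(x) = x^2 + x + 1 (mod f). Check: (2x^2 + 1)·(x^2 + x + 1) = 2x^4 + 2x^3 + x + 1 ≡ 1 (mod x^3 + x^2 + 2).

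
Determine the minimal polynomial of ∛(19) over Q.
m_α(x) = x^3 - 19

α satisfies α^3 = 19, so x^3 - 19 annihilates α. By the rational root test, a rational root p/q (in lowest terms) of x^3 - 19 would satisfy p^3 = 19 q^3, forcing q = 1 and p^3 = 19; but 19 is not a perfect cube, contradiction. A monic cubic over Q with no rational root is irreducible (any nontrivial factorization would include a linear factor). Hence x^3 - 19 is the minimal polynomial of α, and in particular [Q(α):Q] = 3.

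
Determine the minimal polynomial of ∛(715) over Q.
m_α(x) = x^3 - 715

α satisfies α^3 = 715, so x^3 - 715 annihilates α. By the rational root test, a rational root p/q (in lowest terms) of x^3 - 715 would satisfy p^3 = 715 q^3, forcing q = 1 and p^3 = 715; but 715 is not a perfect cube, contradiction. A monic cubic over Q with no rational root is irreducible (any nontrivial factorization would include a linear factor). Hence x^3 - 715 is the minimal polynomial of α, and in particular [Q(α):Q] = 3.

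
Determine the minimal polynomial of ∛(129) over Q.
m_α(x) = x^3 - 129

α satisfies α^3 = 129, so x^3 - 129 annihilates α. By the rational root test, a rational root p/q (in lowest terms) of x^3 - 129 would satisfy p^3 = 129 q^3, forcing q = 1 and p^3 = 129; but 129 is not a perfect cube, contradiction. A monic cubic over Q with no rational root is irreducible (any nontrivial factorization would include a linear factor). Hence x^3 - 129 is the minimal polynomial of α, and in particular [Q(α):Q] = 3.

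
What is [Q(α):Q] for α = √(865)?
[Q(α):Q] = 2

[Q(α):Q] equals the degree of the minimal polynomial of α. Here α^2 = 865 and x^2 - 865 is irreducible (d = 865 is squarefree, ≠ 1, hence not a square), so deg(m_α) = 2. Thus [Q(α):Q] = 2.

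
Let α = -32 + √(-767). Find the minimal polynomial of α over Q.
m_α(x) = x^2 + 64x + 1791

From α + 32 = √(-767), squaring gives (α + 32)^2 = -767, i.e. α^2 + 64α + 1024 = -767, so α^2 + 64α + 1791 = 0. The discriminant of x^2 + 64x + 1791 is (64)^2 - 4·(1791) = 4096 - 7164 = -3068, and 4·(-767) is not a perfect square in Q since -767 is squarefree and ≠ 1. Hence x^2 + 64x + 1791 is irreducible over Q and is the minimal polynomial of α.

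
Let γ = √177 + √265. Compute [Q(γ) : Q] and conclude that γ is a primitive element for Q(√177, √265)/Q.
[Q(γ) : Q] = 4 (equivalently, Q(γ) = Q(√177, √265))

Obviously Q(γ) ⊆ Q(√177, √265), and [Q(√177, √265):Q] = 4 (since 177, 265 are distinct squarefree integers > 1 with 46905 not a perfect square). To show equality we compute the minimal polynomial of γ. From γ = √177 + √265: γ^2 = 177 + 2√(46905) + 265 = 442 + 2√(46905), so γ^2 - 442 = 2√(46905); squaring, (γ^2 - 442)^2 = 4·46905, i.e. γ^4 - 884γ^2 + 195364 - 187620 = 0, i.e. γ^4 - 884γ^2 + 7744 = 0. So γ is a root of x^4 - 884x^2 + 7744. This polynomial is irreducible over Q: it has no rational root (each ±√177 ± √265 is irrational), and any factorization into two quadratics over Q would force √(46905) ∈ Q (pairing opposite roots) or √177, √265 ∈ Q (other pairings), all impossible. Hence [Q(γ):Q] = 4 = [Q(√177, √265):Q], so Q(γ) = Q(√177, √265).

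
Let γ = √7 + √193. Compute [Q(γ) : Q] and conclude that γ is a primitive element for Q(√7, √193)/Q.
[Q(γ) : Q] = 4 (equivalently, Q(γ) = Q(√7, √193))

Obviously Q(γ) ⊆ Q(√7, √193), and [Q(√7, √193):Q] = 4 (since 7, 193 are distinct squarefree integers > 1 with 1351 not a perfect square). To show equality we compute the minimal polynomial of γ. From γ = √7 + √193: γ^2 = 7 + 2√(1351) + 193 = 200 + 2√(1351), so γ^2 - 200 = 2√(1351); squaring, (γ^2 - 200)^2 = 4·1351, i.e. γ^4 - 400γ^2 + 40000 - 5404 = 0, i.e. γ^4 - 400γ^2 + 34596 = 0. So γ is a root of x^4 - 400x^2 + 34596. This polynomial is irreducible over Q: it has no rational root (each ±√7 ± √193 is irrational), and any factorization into two quadratics over Q would force √(1351) ∈ Q (pairing opposite roots) or √7, √193 ∈ Q (other pairings), all impossible. Hence [Q(γ):Q] = 4 = [Q(√7, √193):Q], so Q(γ) = Q(√7, √193).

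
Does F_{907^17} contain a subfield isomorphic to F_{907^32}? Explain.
No: F_{907^32} is not a subfield of F_{907^17}

F_{p^m} embeds in F_{p^n} iff m | n. Here 32 ∤ 17 (since 17 = 0·32 + 17 with remainder 17 ≠ 0), so F_{907^32} is not a subfield of F_{907^17}. Equivalently: if it were, the tower law would give 32 = [F_{907^32}:F_907] dividing [F_{907^17}:F_907] = 17, contradiction.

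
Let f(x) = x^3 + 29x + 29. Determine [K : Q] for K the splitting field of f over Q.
[K : Q] = 6

By the rational root test, any rational root of the monic integer polynomial f(x) = x^3 + 29x + 29 must be an integer dividing the constant term 29, i.e. one of ±{1, 29}. Evaluating: f(1) = 59, f(-1) = -1, f(29) = 25259, f(-29) = -25201; none is 0, so f has no rational root and is therefore irreducible over Q (a cubic with no linear factor over a field is irreducible). For an irreducible cubic, the Galois group is A_3 or S_3 according as the discriminant disc(f) = -4a^3 - 27b^2 = -4·(29)^3 - 27·(29)^2 = -120263 is or is not a square in Q. Here disc(f) = -120263 is not a perfect square in Q, so the Galois group of f over Q is not contained in A_3 and must be all of S_3. The splitting field has degree |S_3| = 6 over Q, so [K : Q] = 6.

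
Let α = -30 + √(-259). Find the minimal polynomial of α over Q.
m_α(x) = x^2 + 60x + 1159

From α + 30 = √(-259), squaring gives (α + 30)^2 = -259, i.e. α^2 + 60α + 900 = -259, so α^2 + 60α + 1159 = 0. The discriminant of x^2 + 60x + 1159 is (60)^2 - 4·(1159) = 3600 - 4636 = -1036, and 4·(-259) is not a perfect square in Q since -259 is squarefree and ≠ 1. Hence x^2 + 60x + 1159 is irreducible over Q and is the minimal polynomial of α.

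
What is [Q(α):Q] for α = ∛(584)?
[Q(α):Q] = 3

The minimal polynomial of α is x^3 - 584, irreducible over Q since 584 is not a perfect cube (so x^3 - 584 has no rational root). Hence [Q(α):Q] = deg(m_α) = 3.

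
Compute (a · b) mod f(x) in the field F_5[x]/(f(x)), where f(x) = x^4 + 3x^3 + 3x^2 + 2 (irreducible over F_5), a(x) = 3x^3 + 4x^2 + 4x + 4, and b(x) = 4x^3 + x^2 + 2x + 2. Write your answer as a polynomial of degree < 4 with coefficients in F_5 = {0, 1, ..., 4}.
a · b ≡ 2x^3 + 3x^2 + 1 (mod f(x))

Multiply in F_5[x]: a(x)·b(x) = (3x^3 + 4x^2 + 4x + 4)·(4x^3 + x^2 + 2x + 2) = 2x^6 + 4x^5 + x^4 + 4x^3 + x + 3. This has degree ≥ 4, so divide by f(x) over F_5: 2x^6 + 4x^5 + x^4 + 4x^3 + x + 3 = (2x^2 + 3x + 1)·(x^4 + 3x^3 + 3x^2 + 2) + (2x^3 + 3x^2 + 1). Hence a·b ≡ 2x^3 + 3x^2 + 1 (mod f). (F_5[x]/(f) is a field with 5^4 = 625 elements since f is irreducible of degree 4.)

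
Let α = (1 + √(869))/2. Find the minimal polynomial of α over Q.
m_α(x) = x^2 - x - 217

From 2α - 1 = √(869), squaring gives (2α - 1)^2 = 869, i.e. 4α^2 - 4α + 1 = 869, so α^2 - α + (1 - 869)/4 = 0. Since 869 ≡ 1 (mod 4), (1 - 869)/4 = -217 ∈ Z. The polynomial x^2 - x - 217 has discriminant 1 - 4·(-217) = 869, which is not a perfect square in Q (d = 869 is squarefree and ≠ 1), so x^2 - x - 217 is irreducible over Q. It is the minimal polynomial of α.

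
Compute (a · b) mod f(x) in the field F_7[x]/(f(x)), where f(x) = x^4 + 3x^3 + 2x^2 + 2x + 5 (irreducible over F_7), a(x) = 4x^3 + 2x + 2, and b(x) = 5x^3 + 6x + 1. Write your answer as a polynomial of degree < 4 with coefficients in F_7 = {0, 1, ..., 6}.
a · b ≡ 6x^3 + 6x^2 + x (mod f(x))

Multiply in F_7[x]: a(x)·b(x) = (4x^3 + 2x + 2)·(5x^3 + 6x + 1) = 6x^6 + 6x^4 + 5x^2 + 2. This has degree ≥ 4, so divide by f(x) over F_7: 6x^6 + 6x^4 + 5x^2 + 2 = (6x^2 + 3x + 6)·(x^4 + 3x^3 + 2x^2 + 2x + 5) + (6x^3 + 6x^2 + x). Hence a·b ≡ 6x^3 + 6x^2 + x (mod f). (F_7[x]/(f) is a field with 7^4 = 2401 elements since f is irreducible of degree 4.)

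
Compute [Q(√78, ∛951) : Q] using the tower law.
[Q(√78, ∛951) : Q] = 6

Let L = Q(√78, ∛951). Since Q(√78) ⊂ L and [Q(√78):Q] = 2, the tower law gives 2 | [L:Q]. Likewise Q(∛951) ⊂ L with [Q(∛951):Q] = 3 (because 951 is not a perfect cube), so 3 | [L:Q]. As gcd(2,3) = 1, [L:Q] is divisible by 6. Conversely L is generated over Q by √78 and ∛951, so [L:Q] ≤ 2·3 = 6. Therefore [Q(√78, ∛951) : Q] = 6.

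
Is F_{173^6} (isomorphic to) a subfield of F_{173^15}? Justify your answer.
No: F_{173^6} is not a subfield of F_{173^15}

F_{p^m} embeds in F_{p^n} iff m | n. Here 6 ∤ 15 (since 15 = 2·6 + 3 with remainder 3 ≠ 0), so F_{173^6} is not a subfield of F_{173^15}. Equivalently: if it were, the tower law would give 6 = [F_{173^6}:F_173] dividing [F_{173^15}:F_173] = 15, contradiction.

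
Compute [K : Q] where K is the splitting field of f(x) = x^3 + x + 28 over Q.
[K : Q] = 6

By the rational root test, any rational root of the monic integer polynomial f(x) = x^3 + x + 28 must be an integer dividing the constant term 28, i.e. one of ±{1, 2, 4, 7, 14, 28}. Evaluating: f(1) = 30, f(-1) = 26, f(2) = 38, f(-2) = 18, f(4) = 96, f(-4) = -40, f(7) = 378, f(-7) = -322, f(14) = 2786, f(-14) = -2730, f(28) = 22008, f(-28) = -21952; none is 0, so f has no rational root and is therefore irreducible over Q (a cubic with no linear factor over a field is irreducible). For an irreducible cubic, the Galois group is A_3 or S_3 according as the discriminant disc(f) = -4a^3 - 27b^2 = -4·(1)^3 - 27·(28)^2 = -21172 is or is not a square in Q. Here disc(f) = -21172 is not a perfect square in Q, so the Galois group of f over Q is not contained in A_3 and must be all of S_3. The splitting field has degree |S_3| = 6 over Q, so [K : Q] = 6.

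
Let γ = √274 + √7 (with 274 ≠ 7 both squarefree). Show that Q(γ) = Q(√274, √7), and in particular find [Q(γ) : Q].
[Q(γ) : Q] = 4 (equivalently, Q(γ) = Q(√274, √7))

Obviously Q(γ) ⊆ Q(√274, √7), and [Q(√274, √7):Q] = 4 (since 274, 7 are distinct squarefree integers > 1 with 1918 not a perfect square). To show equality we compute the minimal polynomial of γ. From γ = √274 + √7: γ^2 = 274 + 2√(1918) + 7 = 281 + 2√(1918), so γ^2 - 281 = 2√(1918); squaring, (γ^2 - 281)^2 = 4·1918, i.e. γ^4 - 562γ^2 + 78961 - 7672 = 0, i.e. γ^4 - 562γ^2 + 71289 = 0. So γ is a root of x^4 - 562x^2 + 71289. This polynomial is irreducible over Q: it has no rational root (each ±√274 ± √7 is irrational), and any factorization into two quadratics over Q would force √(1918) ∈ Q (pairing opposite roots) or √274, √7 ∈ Q (other pairings), all impossible. Hence [Q(γ):Q] = 4 = [Q(√274, √7):Q], so Q(γ) = Q(√274, √7).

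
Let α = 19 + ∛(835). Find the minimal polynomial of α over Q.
m_α(x) = x^3 - 57x^2 + 1083x - 7694

Set β = α - 19 = ∛(835), so β^3 = 835. Then (α - 19)^3 - 835 = 0, i.e. α is a root of g(x) = (x - 19)^3 - 835 = x^3 - 57x^2 + 1083x - 7694. Since g(x) = h(x - 19) where h(x) = x^3 - 835, and h is irreducible over Q (because 835 is not a perfect cube, so h has no rational root, and a monic cubic with no rational root is irreducible), g is also irreducible (irreducibility is preserved under the substitution x → x - 19). Hence m_α(x) = x^3 - 57x^2 + 1083x - 7694.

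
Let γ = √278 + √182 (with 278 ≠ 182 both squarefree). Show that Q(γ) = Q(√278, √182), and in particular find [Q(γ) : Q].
[Q(γ) : Q] = 4 (equivalently, Q(γ) = Q(√278, √182))

Obviously Q(γ) ⊆ Q(√278, √182), and [Q(√278, √182):Q] = 4 (since 278, 182 are distinct squarefree integers > 1 with 50596 not a perfect square). To show equality we compute the minimal polynomial of γ. From γ = √278 + √182: γ^2 = 278 + 2√(50596) + 182 = 460 + 2√(50596), so γ^2 - 460 = 2√(50596); squaring, (γ^2 - 460)^2 = 4·50596, i.e. γ^4 - 920γ^2 + 211600 - 202384 = 0, i.e. γ^4 - 920γ^2 + 9216 = 0. So γ is a root of x^4 - 920x^2 + 9216. This polynomial is irreducible over Q: it has no rational root (each ±√278 ± √182 is irrational), and any factorization into two quadratics over Q would force √(50596) ∈ Q (pairing opposite roots) or √278, √182 ∈ Q (other pairings), all impossible. Hence [Q(γ):Q] = 4 = [Q(√278, √182):Q], so Q(γ) = Q(√278, √182).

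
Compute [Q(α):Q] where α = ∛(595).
[Q(α):Q] = 3

The minimal polynomial of α is x^3 - 595, irreducible over Q since 595 is not a perfect cube (so x^3 - 595 has no rational root). Hence [Q(α):Q] = deg(m_α) = 3.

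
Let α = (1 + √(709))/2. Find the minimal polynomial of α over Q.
m_α(x) = x^2 - x - 177

From 2α - 1 = √(709), squaring gives (2α - 1)^2 = 709, i.e. 4α^2 - 4α + 1 = 709, so α^2 - α + (1 - 709)/4 = 0. Since 709 ≡ 1 (mod 4), (1 - 709)/4 = -177 ∈ Z. The polynomial x^2 - x - 177 has discriminant 1 - 4·(-177) = 709, which is not a perfect square in Q (d = 709 is squarefree and ≠ 1), so x^2 - x - 177 is irreducible over Q. It is the minimal polynomial of α.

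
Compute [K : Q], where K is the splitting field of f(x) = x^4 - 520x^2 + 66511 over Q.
[K : Q] = 4

Solving the quadratic in x^2: x^2 = (520 ± √(520^2 - 4·66511))/2 = (520 ± √4356)/2 = (520 ± 66)/2, giving x^2 = 293 or x^2 = 227. So f(x) = (x^2 - 293)(x^2 - 227) and the roots of f are ±√293, ±√227. Hence the splitting field is K = Q(√293, √227). Since 293 and 227 are distinct squarefree integers > 1, their product 66511 is not a perfect square, so √227 ∉ Q(√293). By the tower law [K:Q] = [Q(√293,√227):Q(√293)] · [Q(√293):Q] = 2 · 2 = 4.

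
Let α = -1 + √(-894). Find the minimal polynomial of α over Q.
m_α(x) = x^2 + 2x + 895

From α + 1 = √(-894), squaring gives (α + 1)^2 = -894, i.e. α^2 + 2α + 1 = -894, so α^2 + 2α + 895 = 0. The discriminant of x^2 + 2x + 895 is (2)^2 - 4·(895) = 4 - 3580 = -3576, and 4·(-894) is not a perfect square in Q since -894 is squarefree and ≠ 1. Hence x^2 + 2x + 895 is irreducible over Q and is the minimal polynomial of α.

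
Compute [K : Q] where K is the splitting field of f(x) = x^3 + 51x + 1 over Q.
[K : Q] = 6

By the rational root test, any rational root of the monic integer polynomial f(x) = x^3 + 51x + 1 must be an integer dividing the constant term 1, i.e. one of ±{1}. Evaluating: f(1) = 53, f(-1) = -51; none is 0, so f has no rational root and is therefore irreducible over Q (a cubic with no linear factor over a field is irreducible). For an irreducible cubic, the Galois group is A_3 or S_3 according as the discriminant disc(f) = -4a^3 - 27b^2 = -4·(51)^3 - 27·(1)^2 = -530631 is or is not a square in Q. Here disc(f) = -530631 is not a perfect square in Q, so the Galois group of f over Q is not contained in A_3 and must be all of S_3. The splitting field has degree |S_3| = 6 over Q, so [K : Q] = 6.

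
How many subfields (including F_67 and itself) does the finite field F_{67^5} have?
F_{67^5} has 2 subfields

The subfields of F_{p^n} are exactly the fields F_{p^d} for d | n (each is the fixed field of the unique index-d subgroup of Gal(F_{p^n}/F_p) ≅ Z/nZ). The divisors of n = 5 are {1, 5}, giving 2 subfields: F_{67^1}, F_{67^5}.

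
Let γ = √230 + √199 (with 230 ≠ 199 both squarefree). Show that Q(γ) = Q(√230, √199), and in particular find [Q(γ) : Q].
[Q(γ) : Q] = 4 (equivalently, Q(γ) = Q(√230, √199))

Obviously Q(γ) ⊆ Q(√230, √199), and [Q(√230, √199):Q] = 4 (since 230, 199 are distinct squarefree integers > 1 with 45770 not a perfect square). To show equality we compute the minimal polynomial of γ. From γ = √230 + √199: γ^2 = 230 + 2√(45770) + 199 = 429 + 2√(45770), so γ^2 - 429 = 2√(45770); squaring, (γ^2 - 429)^2 = 4·45770, i.e. γ^4 - 858γ^2 + 184041 - 183080 = 0, i.e. γ^4 - 858γ^2 + 961 = 0. So γ is a root of x^4 - 858x^2 + 961. This polynomial is irreducible over Q: it has no rational root (each ±√230 ± √199 is irrational), and any factorization into two quadratics over Q would force √(45770) ∈ Q (pairing opposite roots) or √230, √199 ∈ Q (other pairings), all impossible. Hence [Q(γ):Q] = 4 = [Q(√230, √199):Q], so Q(γ) = Q(√230, √199).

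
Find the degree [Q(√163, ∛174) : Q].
[Q(√163, ∛174) : Q] = 6

Let L = Q(√163, ∛174). Since Q(√163) ⊂ L and [Q(√163):Q] = 2, the tower law gives 2 | [L:Q]. Likewise Q(∛174) ⊂ L with [Q(∛174):Q] = 3 (because 174 is not a perfect cube), so 3 | [L:Q]. As gcd(2,3) = 1, [L:Q] is divisible by 6. Conversely L is generated over Q by √163 and ∛174, so [L:Q] ≤ 2·3 = 6. Therefore [Q(√163, ∛174) : Q] = 6.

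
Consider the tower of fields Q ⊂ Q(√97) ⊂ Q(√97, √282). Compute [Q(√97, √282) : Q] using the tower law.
[Q(√97, √282) : Q] = 4

[Q(√97):Q] = 2 (min poly x^2 - 97, irreducible since 97 is squarefree > 1). For the top step, suppose √282 ∈ Q(√97), say √282 = c + d√97 with c, d ∈ Q. Squaring: 282 = c^2 + 97d^2 + 2cd√97. Since √97 ∉ Q this forces 2cd = 0. If d = 0 then √282 = c ∈ Q, contradicting 282 squarefree > 1. If c = 0 then 282 = 97d^2, so 97·282 = (97d)^2 is a perfect square in Q — but 97·282 = 27354 is not a perfect square (since 97 and 282 are distinct squarefree integers). Contradiction. Hence √282 ∉ Q(√97), so x^2 - 282 stays irreducible over Q(√97) and [Q(√97, √282) : Q(√97)] = 2. By the tower law, [Q(√97, √282) : Q] = 2 · 2 = 4.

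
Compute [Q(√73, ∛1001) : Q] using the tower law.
[Q(√73, ∛1001) : Q] = 6

Let L = Q(√73, ∛1001). Since Q(√73) ⊂ L and [Q(√73):Q] = 2, the tower law gives 2 | [L:Q]. Likewise Q(∛1001) ⊂ L with [Q(∛1001):Q] = 3 (because 1001 is not a perfect cube), so 3 | [L:Q]. As gcd(2,3) = 1, [L:Q] is divisible by 6. Conversely L is generated over Q by √73 and ∛1001, so [L:Q] ≤ 2·3 = 6. Therefore [Q(√73, ∛1001) : Q] = 6.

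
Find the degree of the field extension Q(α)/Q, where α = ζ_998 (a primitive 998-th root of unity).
[Q(α):Q] = 498

The minimal polynomial of ζ_998 over Q is the 998-th cyclotomic polynomial Φ_998(x), which is irreducible over Q and has degree φ(998) = 498. Hence [Q(α):Q] = φ(998) = 498.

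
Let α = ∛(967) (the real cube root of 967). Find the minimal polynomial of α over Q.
m_α(x) = x^3 - 967

α satisfies α^3 = 967, so x^3 - 967 annihilates α. By the rational root test, a rational root p/q (in lowest terms) of x^3 - 967 would satisfy p^3 = 967 q^3, forcing q = 1 and p^3 = 967; but 967 is not a perfect cube, contradiction. A monic cubic over Q with no rational root is irreducible (any nontrivial factorization would include a linear factor). Hence x^3 - 967 is the minimal polynomial of α, and in particular [Q(α):Q] = 3.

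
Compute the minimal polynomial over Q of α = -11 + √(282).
m_α(x) = x^2 + 22x - 161

From α + 11 = √(282), squaring gives (α + 11)^2 = 282, i.e. α^2 + 22α + 121 = 282, so α^2 + 22α - 161 = 0. The discriminant of x^2 + 22x - 161 is (22)^2 - 4·(-161) = 484 + 644 = 1128, and 4·(282) is not a perfect square in Q since 282 is squarefree and ≠ 1. Hence x^2 + 22x - 161 is irreducible over Q and is the minimal polynomial of α.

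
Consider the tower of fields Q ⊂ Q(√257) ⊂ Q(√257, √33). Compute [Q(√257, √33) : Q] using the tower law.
[Q(√257, √33) : Q] = 4

[Q(√257):Q] = 2 (min poly x^2 - 257, irreducible since 257 is squarefree > 1). For the top step, suppose √33 ∈ Q(√257), say √33 = c + d√257 with c, d ∈ Q. Squaring: 33 = c^2 + 257d^2 + 2cd√257. Since √257 ∉ Q this forces 2cd = 0. If d = 0 then √33 = c ∈ Q, contradicting 33 squarefree > 1. If c = 0 then 33 = 257d^2, so 257·33 = (257d)^2 is a perfect square in Q — but 257·33 = 8481 is not a perfect square (since 257 and 33 are distinct squarefree integers). Contradiction. Hence √33 ∉ Q(√257), so x^2 - 33 stays irreducible over Q(√257) and [Q(√257, √33) : Q(√257)] = 2. By the tower law, [Q(√257, √33) : Q] = 2 · 2 = 4.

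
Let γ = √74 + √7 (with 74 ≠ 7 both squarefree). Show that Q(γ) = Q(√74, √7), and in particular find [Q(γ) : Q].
[Q(γ) : Q] = 4 (equivalently, Q(γ) = Q(√74, √7))

Obviously Q(γ) ⊆ Q(√74, √7), and [Q(√74, √7):Q] = 4 (since 74, 7 are distinct squarefree integers > 1 with 518 not a perfect square). To show equality we compute the minimal polynomial of γ. From γ = √74 + √7: γ^2 = 74 + 2√(518) + 7 = 81 + 2√(518), so γ^2 - 81 = 2√(518); squaring, (γ^2 - 81)^2 = 4·518, i.e. γ^4 - 162γ^2 + 6561 - 2072 = 0, i.e. γ^4 - 162γ^2 + 4489 = 0. So γ is a root of x^4 - 162x^2 + 4489. This polynomial is irreducible over Q: it has no rational root (each ±√74 ± √7 is irrational), and any factorization into two quadratics over Q would force √(518) ∈ Q (pairing opposite roots) or √74, √7 ∈ Q (other pairings), all impossible. Hence [Q(γ):Q] = 4 = [Q(√74, √7):Q], so Q(γ) = Q(√74, √7).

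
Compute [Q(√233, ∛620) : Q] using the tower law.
[Q(√233, ∛620) : Q] = 6

Let L = Q(√233, ∛620). Since Q(√233) ⊂ L and [Q(√233):Q] = 2, the tower law gives 2 | [L:Q]. Likewise Q(∛620) ⊂ L with [Q(∛620):Q] = 3 (because 620 is not a perfect cube), so 3 | [L:Q]. As gcd(2,3) = 1, [L:Q] is divisible by 6. Conversely L is generated over Q by √233 and ∛620, so [L:Q] ≤ 2·3 = 6. Therefore [Q(√233, ∛620) : Q] = 6.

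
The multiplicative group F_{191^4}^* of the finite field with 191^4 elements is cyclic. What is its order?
|F_{191^4}^*| = 1330863360

F_{191^4} has 191^4 = 1330863361 elements; its multiplicative group consists of all nonzero elements, so |F_{191^4}^*| = 1330863361 - 1 = 1330863360. (It is cyclic since any finite subgroup of the multiplicative group of a field is cyclic.)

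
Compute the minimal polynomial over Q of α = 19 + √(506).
m_α(x) = x^2 - 38x - 145

From α - 19 = √(506), squaring gives (α - 19)^2 = 506, i.e. α^2 - 38α + 361 = 506, so α^2 - 38α - 145 = 0. The discriminant of x^2 - 38x - 145 is (-38)^2 - 4·(-145) = 1444 + 580 = 2024, and 4·(506) is not a perfect square in Q since 506 is squarefree and ≠ 1. Hence x^2 - 38x - 145 is irreducible over Q and is the minimal polynomial of α.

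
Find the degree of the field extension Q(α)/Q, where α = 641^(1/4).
[Q(α):Q] = 4

α is a root of x^4 - 641. By Eisenstein's criterion at the prime p = 641 (which divides the constant term 641 but p^2 = 410881 does not, since 641 is squarefree), x^4 - 641 is irreducible over Q. Hence [Q(α):Q] = 4.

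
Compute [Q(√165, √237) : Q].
[Q(√165, √237) : Q] = 4

[Q(√165):Q] = 2 (min poly x^2 - 165, irreducible since 165 is squarefree > 1). For the top step, suppose √237 ∈ Q(√165), say √237 = c + d√165 with c, d ∈ Q. Squaring: 237 = c^2 + 165d^2 + 2cd√165. Since √165 ∉ Q this forces 2cd = 0. If d = 0 then √237 = c ∈ Q, contradicting 237 squarefree > 1. If c = 0 then 237 = 165d^2, so 165·237 = (165d)^2 is a perfect square in Q — but 165·237 = 39105 is not a perfect square (since 165 and 237 are distinct squarefree integers). Contradiction. Hence √237 ∉ Q(√165), so x^2 - 237 stays irreducible over Q(√165) and [Q(√165, √237) : Q(√165)] = 2. By the tower law, [Q(√165, √237) : Q] = 2 · 2 = 4.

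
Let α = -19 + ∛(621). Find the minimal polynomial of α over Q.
m_α(x) = x^3 + 57x^2 + 1083x + 6238

Set β = α + 19 = ∛(621), so β^3 = 621. Then (α + 19)^3 - 621 = 0, i.e. α is a root of g(x) = (x + 19)^3 - 621 = x^3 + 57x^2 + 1083x + 6238. Since g(x) = h(x + 19) where h(x) = x^3 - 621, and h is irreducible over Q (because 621 is not a perfect cube, so h has no rational root, and a monic cubic with no rational root is irreducible), g is also irreducible (irreducibility is preserved under the substitution x → x + 19). Hence m_α(x) = x^3 + 57x^2 + 1083x + 6238.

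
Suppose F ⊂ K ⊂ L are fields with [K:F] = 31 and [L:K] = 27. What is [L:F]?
[L:F] = 837

The tower law says that for any tower of field extensions F ⊂ K ⊂ L with finite degrees, [L:F] = [L:K] · [K:F]. Here this gives [L:F] = 27 · 31 = 837.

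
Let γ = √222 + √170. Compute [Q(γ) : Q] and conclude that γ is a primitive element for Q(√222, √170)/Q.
[Q(γ) : Q] = 4 (equivalently, Q(γ) = Q(√222, √170))

Obviously Q(γ) ⊆ Q(√222, √170), and [Q(√222, √170):Q] = 4 (since 222, 170 are distinct squarefree integers > 1 with 37740 not a perfect square). To show equality we compute the minimal polynomial of γ. From γ = √222 + √170: γ^2 = 222 + 2√(37740) + 170 = 392 + 2√(37740), so γ^2 - 392 = 2√(37740); squaring, (γ^2 - 392)^2 = 4·37740, i.e. γ^4 - 784γ^2 + 153664 - 150960 = 0, i.e. γ^4 - 784γ^2 + 2704 = 0. So γ is a root of x^4 - 784x^2 + 2704. This polynomial is irreducible over Q: it has no rational root (each ±√222 ± √170 is irrational), and any factorization into two quadratics over Q would force √(37740) ∈ Q (pairing opposite roots) or √222, √170 ∈ Q (other pairings), all impossible. Hence [Q(γ):Q] = 4 = [Q(√222, √170):Q], so Q(γ) = Q(√222, √170).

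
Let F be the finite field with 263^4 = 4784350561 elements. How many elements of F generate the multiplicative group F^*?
There are φ(4784350560) = 1150822400 primitive elements

F_q^* is cyclic of order q - 1 = 4784350560. A cyclic group of order m has exactly φ(m) generators. Here m = 4784350560 = 2^5 · 3 · 5 · 11 · 131 · 6917, so the number of primitive elements is φ(4784350560) = 1150822400.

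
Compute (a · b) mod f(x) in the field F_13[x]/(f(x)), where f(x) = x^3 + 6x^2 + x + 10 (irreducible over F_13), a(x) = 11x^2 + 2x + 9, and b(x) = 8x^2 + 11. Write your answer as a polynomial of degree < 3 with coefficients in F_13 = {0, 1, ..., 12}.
a · b ≡ 5x^2 + 5x + 6 (mod f(x))

Multiply in F_13[x]: a(x)·b(x) = (11x^2 + 2x + 9)·(8x^2 + 11) = 10x^4 + 3x^3 + 11x^2 + 9x + 8. This has degree ≥ 3, so divide by f(x) over F_13: 10x^4 + 3x^3 + 11x^2 + 9x + 8 = (10x + 8)·(x^3 + 6x^2 + x + 10) + (5x^2 + 5x + 6). Hence a·b ≡ 5x^2 + 5x + 6 (mod f). (F_13[x]/(f) is a field with 13^3 = 2197 elements since f is irreducible of degree 3.)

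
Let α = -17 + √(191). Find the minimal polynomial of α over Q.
m_α(x) = x^2 + 34x + 98

From α + 17 = √(191), squaring gives (α + 17)^2 = 191, i.e. α^2 + 34α + 289 = 191, so α^2 + 34α + 98 = 0. The discriminant of x^2 + 34x + 98 is (34)^2 - 4·(98) = 1156 - 392 = 764, and 4·(191) is not a perfect square in Q since 191 is squarefree and ≠ 1. Hence x^2 + 34x + 98 is irreducible over Q and is the minimal polynomial of α.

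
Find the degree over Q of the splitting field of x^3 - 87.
[K : Q] = 6

The roots of x^3 - 87 are ∛87, ω∛87, ω^2∛87 where ω = e^(2πi/3) is a primitive cube root of unity, so K = Q(∛87, ω). Now [Q(∛87):Q] = 3 (since 87 is not a perfect cube, x^3 - 87 is irreducible) and [Q(ω):Q] = 2. Both 2 and 3 divide [K:Q], and [K:Q] ≤ 3·2 = 6, so [K:Q] = 6. (Equivalently: Q(∛87) ⊂ R but ω ∉ R, so [K : Q(∛87)] = 2.)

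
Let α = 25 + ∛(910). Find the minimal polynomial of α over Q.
m_α(x) = x^3 - 75x^2 + 1875x - 16535

Set β = α - 25 = ∛(910), so β^3 = 910. Then (α - 25)^3 - 910 = 0, i.e. α is a root of g(x) = (x - 25)^3 - 910 = x^3 - 75x^2 + 1875x - 16535. Since g(x) = h(x - 25) where h(x) = x^3 - 910, and h is irreducible over Q (because 910 is not a perfect cube, so h has no rational root, and a monic cubic with no rational root is irreducible), g is also irreducible (irreducibility is preserved under the substitution x → x - 25). Hence m_α(x) = x^3 - 75x^2 + 1875x - 16535.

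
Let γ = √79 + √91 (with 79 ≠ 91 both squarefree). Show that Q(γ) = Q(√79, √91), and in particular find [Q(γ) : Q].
[Q(γ) : Q] = 4 (equivalently, Q(γ) = Q(√79, √91))

Obviously Q(γ) ⊆ Q(√79, √91), and [Q(√79, √91):Q] = 4 (since 79, 91 are distinct squarefree integers > 1 with 7189 not a perfect square). To show equality we compute the minimal polynomial of γ. From γ = √79 + √91: γ^2 = 79 + 2√(7189) + 91 = 170 + 2√(7189), so γ^2 - 170 = 2√(7189); squaring, (γ^2 - 170)^2 = 4·7189, i.e. γ^4 - 340γ^2 + 28900 - 28756 = 0, i.e. γ^4 - 340γ^2 + 144 = 0. So γ is a root of x^4 - 340x^2 + 144. This polynomial is irreducible over Q: it has no rational root (each ±√79 ± √91 is irrational), and any factorization into two quadratics over Q would force √(7189) ∈ Q (pairing opposite roots) or √79, √91 ∈ Q (other pairings), all impossible. Hence [Q(γ):Q] = 4 = [Q(√79, √91):Q], so Q(γ) = Q(√79, √91).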